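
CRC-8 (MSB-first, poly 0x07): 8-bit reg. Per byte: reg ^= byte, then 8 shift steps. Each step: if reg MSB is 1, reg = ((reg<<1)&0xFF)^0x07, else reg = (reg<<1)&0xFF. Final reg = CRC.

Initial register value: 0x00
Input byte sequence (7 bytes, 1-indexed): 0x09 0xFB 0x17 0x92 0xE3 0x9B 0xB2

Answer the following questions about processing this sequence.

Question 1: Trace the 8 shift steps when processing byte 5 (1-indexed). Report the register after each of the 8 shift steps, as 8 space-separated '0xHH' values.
After byte 1 (0x09): reg=0x3F
After byte 2 (0xFB): reg=0x52
After byte 3 (0x17): reg=0xDC
After byte 4 (0x92): reg=0xED
Register before byte 5: 0xED
After XOR with byte 0xE3: 0x0E

Answer: 0x1C 0x38 0x70 0xE0 0xC7 0x89 0x15 0x2A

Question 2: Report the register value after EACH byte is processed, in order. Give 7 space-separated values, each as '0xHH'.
0x3F 0x52 0xDC 0xED 0x2A 0x1E 0x4D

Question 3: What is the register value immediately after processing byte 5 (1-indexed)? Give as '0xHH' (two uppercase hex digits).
Answer: 0x2A

Derivation:
After byte 1 (0x09): reg=0x3F
After byte 2 (0xFB): reg=0x52
After byte 3 (0x17): reg=0xDC
After byte 4 (0x92): reg=0xED
After byte 5 (0xE3): reg=0x2A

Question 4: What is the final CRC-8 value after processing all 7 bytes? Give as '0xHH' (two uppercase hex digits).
After byte 1 (0x09): reg=0x3F
After byte 2 (0xFB): reg=0x52
After byte 3 (0x17): reg=0xDC
After byte 4 (0x92): reg=0xED
After byte 5 (0xE3): reg=0x2A
After byte 6 (0x9B): reg=0x1E
After byte 7 (0xB2): reg=0x4D

Answer: 0x4D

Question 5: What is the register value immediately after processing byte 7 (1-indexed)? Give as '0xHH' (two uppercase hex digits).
After byte 1 (0x09): reg=0x3F
After byte 2 (0xFB): reg=0x52
After byte 3 (0x17): reg=0xDC
After byte 4 (0x92): reg=0xED
After byte 5 (0xE3): reg=0x2A
After byte 6 (0x9B): reg=0x1E
After byte 7 (0xB2): reg=0x4D

Answer: 0x4D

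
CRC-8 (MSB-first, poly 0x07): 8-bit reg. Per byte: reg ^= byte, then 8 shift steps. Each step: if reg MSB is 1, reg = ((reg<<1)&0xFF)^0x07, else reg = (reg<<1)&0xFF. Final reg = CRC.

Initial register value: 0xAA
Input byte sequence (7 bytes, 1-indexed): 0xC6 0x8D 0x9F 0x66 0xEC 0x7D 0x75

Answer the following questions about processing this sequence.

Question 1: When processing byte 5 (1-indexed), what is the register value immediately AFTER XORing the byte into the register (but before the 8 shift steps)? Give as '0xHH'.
Register before byte 5: 0x30
Byte 5: 0xEC
0x30 XOR 0xEC = 0xDC

Answer: 0xDC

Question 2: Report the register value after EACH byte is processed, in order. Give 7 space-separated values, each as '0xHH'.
0x03 0xA3 0xB4 0x30 0x1A 0x32 0xD2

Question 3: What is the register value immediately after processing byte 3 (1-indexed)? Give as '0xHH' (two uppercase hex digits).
Answer: 0xB4

Derivation:
After byte 1 (0xC6): reg=0x03
After byte 2 (0x8D): reg=0xA3
After byte 3 (0x9F): reg=0xB4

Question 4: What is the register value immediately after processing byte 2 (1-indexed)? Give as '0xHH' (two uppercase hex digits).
Answer: 0xA3

Derivation:
After byte 1 (0xC6): reg=0x03
After byte 2 (0x8D): reg=0xA3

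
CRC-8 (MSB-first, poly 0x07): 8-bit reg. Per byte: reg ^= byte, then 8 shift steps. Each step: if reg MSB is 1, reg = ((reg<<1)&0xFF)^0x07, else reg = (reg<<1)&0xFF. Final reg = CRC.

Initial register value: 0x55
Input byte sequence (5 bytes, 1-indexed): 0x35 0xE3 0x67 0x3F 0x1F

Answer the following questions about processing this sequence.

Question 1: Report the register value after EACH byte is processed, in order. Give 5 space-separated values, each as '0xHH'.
0x27 0x52 0x8B 0x05 0x46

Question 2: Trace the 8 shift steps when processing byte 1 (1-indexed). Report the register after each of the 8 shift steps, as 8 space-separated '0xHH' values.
Answer: 0xC0 0x87 0x09 0x12 0x24 0x48 0x90 0x27

Derivation:
Register before byte 1: 0x55
After XOR with byte 0x35: 0x60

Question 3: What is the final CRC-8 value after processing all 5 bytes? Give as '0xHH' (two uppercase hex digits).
Answer: 0x46

Derivation:
After byte 1 (0x35): reg=0x27
After byte 2 (0xE3): reg=0x52
After byte 3 (0x67): reg=0x8B
After byte 4 (0x3F): reg=0x05
After byte 5 (0x1F): reg=0x46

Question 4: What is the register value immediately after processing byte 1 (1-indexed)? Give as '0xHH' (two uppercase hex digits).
Answer: 0x27

Derivation:
After byte 1 (0x35): reg=0x27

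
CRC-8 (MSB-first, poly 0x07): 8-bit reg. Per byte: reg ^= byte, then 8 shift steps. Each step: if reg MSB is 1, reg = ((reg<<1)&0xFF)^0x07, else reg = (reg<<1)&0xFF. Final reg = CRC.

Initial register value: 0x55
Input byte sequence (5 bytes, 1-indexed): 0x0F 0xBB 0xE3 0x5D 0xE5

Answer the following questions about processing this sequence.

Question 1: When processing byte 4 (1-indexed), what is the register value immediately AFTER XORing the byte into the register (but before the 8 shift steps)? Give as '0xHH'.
Register before byte 4: 0xDC
Byte 4: 0x5D
0xDC XOR 0x5D = 0x81

Answer: 0x81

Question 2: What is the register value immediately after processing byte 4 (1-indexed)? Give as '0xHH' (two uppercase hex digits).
After byte 1 (0x0F): reg=0x81
After byte 2 (0xBB): reg=0xA6
After byte 3 (0xE3): reg=0xDC
After byte 4 (0x5D): reg=0x8E

Answer: 0x8E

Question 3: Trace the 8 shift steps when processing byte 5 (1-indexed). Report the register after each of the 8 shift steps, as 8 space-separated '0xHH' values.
Answer: 0xD6 0xAB 0x51 0xA2 0x43 0x86 0x0B 0x16

Derivation:
After byte 1 (0x0F): reg=0x81
After byte 2 (0xBB): reg=0xA6
After byte 3 (0xE3): reg=0xDC
After byte 4 (0x5D): reg=0x8E
Register before byte 5: 0x8E
After XOR with byte 0xE5: 0x6B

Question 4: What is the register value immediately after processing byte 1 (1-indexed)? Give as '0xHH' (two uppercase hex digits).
Answer: 0x81

Derivation:
After byte 1 (0x0F): reg=0x81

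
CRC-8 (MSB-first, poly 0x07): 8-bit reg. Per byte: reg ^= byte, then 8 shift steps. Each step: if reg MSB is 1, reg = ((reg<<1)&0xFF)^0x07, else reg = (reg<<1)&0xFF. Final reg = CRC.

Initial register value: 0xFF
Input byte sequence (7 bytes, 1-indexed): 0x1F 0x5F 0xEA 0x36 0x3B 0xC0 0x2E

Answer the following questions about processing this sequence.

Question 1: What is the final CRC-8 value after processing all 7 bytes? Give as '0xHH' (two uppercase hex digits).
After byte 1 (0x1F): reg=0xAE
After byte 2 (0x5F): reg=0xD9
After byte 3 (0xEA): reg=0x99
After byte 4 (0x36): reg=0x44
After byte 5 (0x3B): reg=0x7A
After byte 6 (0xC0): reg=0x2F
After byte 7 (0x2E): reg=0x07

Answer: 0x07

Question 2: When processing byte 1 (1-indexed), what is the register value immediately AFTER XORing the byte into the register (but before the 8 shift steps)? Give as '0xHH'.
Answer: 0xE0

Derivation:
Register before byte 1: 0xFF
Byte 1: 0x1F
0xFF XOR 0x1F = 0xE0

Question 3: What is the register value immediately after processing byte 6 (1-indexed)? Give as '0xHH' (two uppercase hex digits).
After byte 1 (0x1F): reg=0xAE
After byte 2 (0x5F): reg=0xD9
After byte 3 (0xEA): reg=0x99
After byte 4 (0x36): reg=0x44
After byte 5 (0x3B): reg=0x7A
After byte 6 (0xC0): reg=0x2F

Answer: 0x2F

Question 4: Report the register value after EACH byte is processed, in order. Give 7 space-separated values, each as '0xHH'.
0xAE 0xD9 0x99 0x44 0x7A 0x2F 0x07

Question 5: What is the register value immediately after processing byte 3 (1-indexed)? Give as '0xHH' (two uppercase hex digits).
After byte 1 (0x1F): reg=0xAE
After byte 2 (0x5F): reg=0xD9
After byte 3 (0xEA): reg=0x99

Answer: 0x99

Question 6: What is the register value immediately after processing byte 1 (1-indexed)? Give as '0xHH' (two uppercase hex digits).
Answer: 0xAE

Derivation:
After byte 1 (0x1F): reg=0xAE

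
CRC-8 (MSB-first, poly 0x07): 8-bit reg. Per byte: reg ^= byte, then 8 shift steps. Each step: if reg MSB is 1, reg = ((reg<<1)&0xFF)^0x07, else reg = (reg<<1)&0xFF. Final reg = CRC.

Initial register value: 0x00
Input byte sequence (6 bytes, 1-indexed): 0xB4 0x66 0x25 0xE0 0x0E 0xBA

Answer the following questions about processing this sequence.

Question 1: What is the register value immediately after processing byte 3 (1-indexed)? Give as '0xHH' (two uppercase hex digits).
After byte 1 (0xB4): reg=0x05
After byte 2 (0x66): reg=0x2E
After byte 3 (0x25): reg=0x31

Answer: 0x31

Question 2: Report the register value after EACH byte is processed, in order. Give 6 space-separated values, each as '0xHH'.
0x05 0x2E 0x31 0x39 0x85 0xBD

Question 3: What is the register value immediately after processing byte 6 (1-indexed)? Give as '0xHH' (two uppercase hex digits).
Answer: 0xBD

Derivation:
After byte 1 (0xB4): reg=0x05
After byte 2 (0x66): reg=0x2E
After byte 3 (0x25): reg=0x31
After byte 4 (0xE0): reg=0x39
After byte 5 (0x0E): reg=0x85
After byte 6 (0xBA): reg=0xBD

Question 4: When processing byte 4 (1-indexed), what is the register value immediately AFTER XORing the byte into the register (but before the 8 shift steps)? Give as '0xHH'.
Register before byte 4: 0x31
Byte 4: 0xE0
0x31 XOR 0xE0 = 0xD1

Answer: 0xD1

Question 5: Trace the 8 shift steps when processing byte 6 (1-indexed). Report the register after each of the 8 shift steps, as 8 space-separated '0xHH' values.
After byte 1 (0xB4): reg=0x05
After byte 2 (0x66): reg=0x2E
After byte 3 (0x25): reg=0x31
After byte 4 (0xE0): reg=0x39
After byte 5 (0x0E): reg=0x85
Register before byte 6: 0x85
After XOR with byte 0xBA: 0x3F

Answer: 0x7E 0xFC 0xFF 0xF9 0xF5 0xED 0xDD 0xBD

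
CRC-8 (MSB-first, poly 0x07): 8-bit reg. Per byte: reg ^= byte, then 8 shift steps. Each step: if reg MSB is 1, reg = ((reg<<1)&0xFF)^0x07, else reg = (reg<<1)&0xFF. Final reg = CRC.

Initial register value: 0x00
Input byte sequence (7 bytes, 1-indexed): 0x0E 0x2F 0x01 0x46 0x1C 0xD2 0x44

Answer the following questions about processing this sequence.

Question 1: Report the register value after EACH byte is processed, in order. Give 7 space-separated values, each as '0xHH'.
0x2A 0x1B 0x46 0x00 0x54 0x9B 0x13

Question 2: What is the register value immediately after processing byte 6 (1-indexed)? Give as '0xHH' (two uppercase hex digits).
After byte 1 (0x0E): reg=0x2A
After byte 2 (0x2F): reg=0x1B
After byte 3 (0x01): reg=0x46
After byte 4 (0x46): reg=0x00
After byte 5 (0x1C): reg=0x54
After byte 6 (0xD2): reg=0x9B

Answer: 0x9B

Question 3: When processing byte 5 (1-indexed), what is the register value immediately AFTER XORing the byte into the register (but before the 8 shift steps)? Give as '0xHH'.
Register before byte 5: 0x00
Byte 5: 0x1C
0x00 XOR 0x1C = 0x1C

Answer: 0x1C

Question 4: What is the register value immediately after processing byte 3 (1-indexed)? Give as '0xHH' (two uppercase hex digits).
After byte 1 (0x0E): reg=0x2A
After byte 2 (0x2F): reg=0x1B
After byte 3 (0x01): reg=0x46

Answer: 0x46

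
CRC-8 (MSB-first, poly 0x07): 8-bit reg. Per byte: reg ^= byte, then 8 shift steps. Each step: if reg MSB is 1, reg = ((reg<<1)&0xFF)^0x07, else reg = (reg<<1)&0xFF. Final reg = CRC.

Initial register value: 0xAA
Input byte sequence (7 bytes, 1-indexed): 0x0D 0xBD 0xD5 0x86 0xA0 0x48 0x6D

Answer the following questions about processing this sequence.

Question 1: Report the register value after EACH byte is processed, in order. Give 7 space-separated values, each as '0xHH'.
0x7C 0x49 0xDD 0x86 0xF2 0x2F 0xC9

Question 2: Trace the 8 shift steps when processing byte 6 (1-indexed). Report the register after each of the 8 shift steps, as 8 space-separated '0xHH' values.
Answer: 0x73 0xE6 0xCB 0x91 0x25 0x4A 0x94 0x2F

Derivation:
After byte 1 (0x0D): reg=0x7C
After byte 2 (0xBD): reg=0x49
After byte 3 (0xD5): reg=0xDD
After byte 4 (0x86): reg=0x86
After byte 5 (0xA0): reg=0xF2
Register before byte 6: 0xF2
After XOR with byte 0x48: 0xBA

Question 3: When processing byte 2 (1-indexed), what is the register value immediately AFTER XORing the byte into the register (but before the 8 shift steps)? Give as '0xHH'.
Register before byte 2: 0x7C
Byte 2: 0xBD
0x7C XOR 0xBD = 0xC1

Answer: 0xC1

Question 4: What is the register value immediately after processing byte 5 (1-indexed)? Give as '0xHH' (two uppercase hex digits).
Answer: 0xF2

Derivation:
After byte 1 (0x0D): reg=0x7C
After byte 2 (0xBD): reg=0x49
After byte 3 (0xD5): reg=0xDD
After byte 4 (0x86): reg=0x86
After byte 5 (0xA0): reg=0xF2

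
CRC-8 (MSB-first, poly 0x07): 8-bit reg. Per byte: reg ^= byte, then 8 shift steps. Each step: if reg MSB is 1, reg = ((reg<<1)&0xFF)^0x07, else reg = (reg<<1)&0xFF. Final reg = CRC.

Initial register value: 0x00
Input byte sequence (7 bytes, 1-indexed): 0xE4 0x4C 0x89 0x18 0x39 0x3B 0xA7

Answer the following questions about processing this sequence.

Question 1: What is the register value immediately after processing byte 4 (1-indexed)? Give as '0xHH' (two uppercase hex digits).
Answer: 0x03

Derivation:
After byte 1 (0xE4): reg=0xB2
After byte 2 (0x4C): reg=0xF4
After byte 3 (0x89): reg=0x74
After byte 4 (0x18): reg=0x03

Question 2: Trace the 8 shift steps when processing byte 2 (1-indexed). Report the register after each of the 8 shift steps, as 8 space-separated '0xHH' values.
After byte 1 (0xE4): reg=0xB2
Register before byte 2: 0xB2
After XOR with byte 0x4C: 0xFE

Answer: 0xFB 0xF1 0xE5 0xCD 0x9D 0x3D 0x7A 0xF4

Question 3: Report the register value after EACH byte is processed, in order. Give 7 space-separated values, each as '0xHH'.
0xB2 0xF4 0x74 0x03 0xA6 0xDA 0x74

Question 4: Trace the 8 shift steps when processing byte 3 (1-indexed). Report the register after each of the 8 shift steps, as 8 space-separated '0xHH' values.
After byte 1 (0xE4): reg=0xB2
After byte 2 (0x4C): reg=0xF4
Register before byte 3: 0xF4
After XOR with byte 0x89: 0x7D

Answer: 0xFA 0xF3 0xE1 0xC5 0x8D 0x1D 0x3A 0x74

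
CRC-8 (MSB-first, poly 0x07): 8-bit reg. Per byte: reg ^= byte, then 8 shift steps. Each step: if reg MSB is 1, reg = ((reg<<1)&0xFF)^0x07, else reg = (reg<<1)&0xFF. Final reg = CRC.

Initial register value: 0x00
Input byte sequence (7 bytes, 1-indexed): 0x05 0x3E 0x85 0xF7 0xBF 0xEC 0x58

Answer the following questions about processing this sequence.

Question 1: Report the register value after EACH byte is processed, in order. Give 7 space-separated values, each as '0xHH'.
0x1B 0xFB 0x7D 0xBF 0x00 0x8A 0x30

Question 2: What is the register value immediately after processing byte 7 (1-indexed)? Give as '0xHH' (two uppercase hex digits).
After byte 1 (0x05): reg=0x1B
After byte 2 (0x3E): reg=0xFB
After byte 3 (0x85): reg=0x7D
After byte 4 (0xF7): reg=0xBF
After byte 5 (0xBF): reg=0x00
After byte 6 (0xEC): reg=0x8A
After byte 7 (0x58): reg=0x30

Answer: 0x30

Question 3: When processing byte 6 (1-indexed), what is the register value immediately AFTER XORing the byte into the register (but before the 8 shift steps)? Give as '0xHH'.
Answer: 0xEC

Derivation:
Register before byte 6: 0x00
Byte 6: 0xEC
0x00 XOR 0xEC = 0xEC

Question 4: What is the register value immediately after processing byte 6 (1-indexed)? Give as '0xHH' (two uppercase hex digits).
Answer: 0x8A

Derivation:
After byte 1 (0x05): reg=0x1B
After byte 2 (0x3E): reg=0xFB
After byte 3 (0x85): reg=0x7D
After byte 4 (0xF7): reg=0xBF
After byte 5 (0xBF): reg=0x00
After byte 6 (0xEC): reg=0x8A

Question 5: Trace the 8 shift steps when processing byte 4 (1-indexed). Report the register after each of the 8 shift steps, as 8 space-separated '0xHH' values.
Answer: 0x13 0x26 0x4C 0x98 0x37 0x6E 0xDC 0xBF

Derivation:
After byte 1 (0x05): reg=0x1B
After byte 2 (0x3E): reg=0xFB
After byte 3 (0x85): reg=0x7D
Register before byte 4: 0x7D
After XOR with byte 0xF7: 0x8A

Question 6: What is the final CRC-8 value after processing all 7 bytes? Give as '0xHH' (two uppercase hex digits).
Answer: 0x30

Derivation:
After byte 1 (0x05): reg=0x1B
After byte 2 (0x3E): reg=0xFB
After byte 3 (0x85): reg=0x7D
After byte 4 (0xF7): reg=0xBF
After byte 5 (0xBF): reg=0x00
After byte 6 (0xEC): reg=0x8A
After byte 7 (0x58): reg=0x30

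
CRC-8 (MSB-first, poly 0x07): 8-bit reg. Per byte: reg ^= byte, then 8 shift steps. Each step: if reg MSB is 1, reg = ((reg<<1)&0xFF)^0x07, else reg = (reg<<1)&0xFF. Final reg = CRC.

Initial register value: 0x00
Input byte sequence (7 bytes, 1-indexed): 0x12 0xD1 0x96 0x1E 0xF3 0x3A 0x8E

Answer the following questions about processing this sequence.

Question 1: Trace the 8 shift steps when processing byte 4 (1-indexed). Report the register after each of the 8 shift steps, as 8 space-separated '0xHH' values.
After byte 1 (0x12): reg=0x7E
After byte 2 (0xD1): reg=0x44
After byte 3 (0x96): reg=0x30
Register before byte 4: 0x30
After XOR with byte 0x1E: 0x2E

Answer: 0x5C 0xB8 0x77 0xEE 0xDB 0xB1 0x65 0xCA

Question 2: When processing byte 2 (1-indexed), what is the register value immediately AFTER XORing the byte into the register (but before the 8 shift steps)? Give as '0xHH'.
Answer: 0xAF

Derivation:
Register before byte 2: 0x7E
Byte 2: 0xD1
0x7E XOR 0xD1 = 0xAF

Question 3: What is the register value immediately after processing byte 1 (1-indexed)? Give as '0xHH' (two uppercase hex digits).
Answer: 0x7E

Derivation:
After byte 1 (0x12): reg=0x7E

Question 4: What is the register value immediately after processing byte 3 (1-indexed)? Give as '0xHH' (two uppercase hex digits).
Answer: 0x30

Derivation:
After byte 1 (0x12): reg=0x7E
After byte 2 (0xD1): reg=0x44
After byte 3 (0x96): reg=0x30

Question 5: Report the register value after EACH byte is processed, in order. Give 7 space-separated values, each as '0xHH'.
0x7E 0x44 0x30 0xCA 0xAF 0xE2 0x03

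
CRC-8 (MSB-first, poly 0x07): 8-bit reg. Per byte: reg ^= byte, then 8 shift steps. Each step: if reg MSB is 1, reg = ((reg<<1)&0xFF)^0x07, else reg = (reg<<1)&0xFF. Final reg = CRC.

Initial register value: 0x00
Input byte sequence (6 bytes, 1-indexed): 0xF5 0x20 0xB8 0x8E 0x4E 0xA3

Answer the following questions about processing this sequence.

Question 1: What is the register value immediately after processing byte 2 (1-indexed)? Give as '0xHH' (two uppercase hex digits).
After byte 1 (0xF5): reg=0xC5
After byte 2 (0x20): reg=0xB5

Answer: 0xB5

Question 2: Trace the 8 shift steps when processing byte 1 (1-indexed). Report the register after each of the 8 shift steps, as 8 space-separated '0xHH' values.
Answer: 0xED 0xDD 0xBD 0x7D 0xFA 0xF3 0xE1 0xC5

Derivation:
Register before byte 1: 0x00
After XOR with byte 0xF5: 0xF5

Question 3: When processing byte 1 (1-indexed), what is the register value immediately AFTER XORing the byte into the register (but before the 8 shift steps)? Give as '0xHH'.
Answer: 0xF5

Derivation:
Register before byte 1: 0x00
Byte 1: 0xF5
0x00 XOR 0xF5 = 0xF5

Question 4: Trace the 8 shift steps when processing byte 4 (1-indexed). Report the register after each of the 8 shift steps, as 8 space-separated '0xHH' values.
Answer: 0x5D 0xBA 0x73 0xE6 0xCB 0x91 0x25 0x4A

Derivation:
After byte 1 (0xF5): reg=0xC5
After byte 2 (0x20): reg=0xB5
After byte 3 (0xB8): reg=0x23
Register before byte 4: 0x23
After XOR with byte 0x8E: 0xAD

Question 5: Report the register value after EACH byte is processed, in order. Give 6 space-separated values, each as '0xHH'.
0xC5 0xB5 0x23 0x4A 0x1C 0x34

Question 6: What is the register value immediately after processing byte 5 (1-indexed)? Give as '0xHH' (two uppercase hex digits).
After byte 1 (0xF5): reg=0xC5
After byte 2 (0x20): reg=0xB5
After byte 3 (0xB8): reg=0x23
After byte 4 (0x8E): reg=0x4A
After byte 5 (0x4E): reg=0x1C

Answer: 0x1C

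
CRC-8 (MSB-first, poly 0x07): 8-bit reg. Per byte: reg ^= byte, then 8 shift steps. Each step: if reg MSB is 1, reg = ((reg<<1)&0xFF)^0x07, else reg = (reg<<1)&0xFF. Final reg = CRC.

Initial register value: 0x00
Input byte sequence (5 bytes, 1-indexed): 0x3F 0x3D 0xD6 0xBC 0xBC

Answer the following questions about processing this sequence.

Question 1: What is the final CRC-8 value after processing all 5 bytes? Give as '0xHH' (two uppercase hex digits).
After byte 1 (0x3F): reg=0xBD
After byte 2 (0x3D): reg=0x89
After byte 3 (0xD6): reg=0x9A
After byte 4 (0xBC): reg=0xF2
After byte 5 (0xBC): reg=0xED

Answer: 0xED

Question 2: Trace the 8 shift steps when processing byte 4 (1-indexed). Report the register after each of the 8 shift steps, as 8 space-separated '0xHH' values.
Answer: 0x4C 0x98 0x37 0x6E 0xDC 0xBF 0x79 0xF2

Derivation:
After byte 1 (0x3F): reg=0xBD
After byte 2 (0x3D): reg=0x89
After byte 3 (0xD6): reg=0x9A
Register before byte 4: 0x9A
After XOR with byte 0xBC: 0x26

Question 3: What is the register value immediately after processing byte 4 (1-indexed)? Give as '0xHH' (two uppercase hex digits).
Answer: 0xF2

Derivation:
After byte 1 (0x3F): reg=0xBD
After byte 2 (0x3D): reg=0x89
After byte 3 (0xD6): reg=0x9A
After byte 4 (0xBC): reg=0xF2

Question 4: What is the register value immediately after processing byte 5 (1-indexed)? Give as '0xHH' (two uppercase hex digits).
After byte 1 (0x3F): reg=0xBD
After byte 2 (0x3D): reg=0x89
After byte 3 (0xD6): reg=0x9A
After byte 4 (0xBC): reg=0xF2
After byte 5 (0xBC): reg=0xED

Answer: 0xED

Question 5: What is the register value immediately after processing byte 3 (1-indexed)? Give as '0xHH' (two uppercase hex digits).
Answer: 0x9A

Derivation:
After byte 1 (0x3F): reg=0xBD
After byte 2 (0x3D): reg=0x89
After byte 3 (0xD6): reg=0x9A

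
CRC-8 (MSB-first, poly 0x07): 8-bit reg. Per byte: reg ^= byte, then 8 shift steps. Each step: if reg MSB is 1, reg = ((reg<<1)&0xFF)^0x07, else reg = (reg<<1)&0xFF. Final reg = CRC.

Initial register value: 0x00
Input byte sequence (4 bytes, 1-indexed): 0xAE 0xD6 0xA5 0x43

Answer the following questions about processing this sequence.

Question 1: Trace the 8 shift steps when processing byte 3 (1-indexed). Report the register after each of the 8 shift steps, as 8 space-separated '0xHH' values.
Answer: 0x8E 0x1B 0x36 0x6C 0xD8 0xB7 0x69 0xD2

Derivation:
After byte 1 (0xAE): reg=0x43
After byte 2 (0xD6): reg=0xE2
Register before byte 3: 0xE2
After XOR with byte 0xA5: 0x47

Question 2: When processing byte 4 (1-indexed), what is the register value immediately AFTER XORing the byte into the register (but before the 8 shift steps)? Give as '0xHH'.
Register before byte 4: 0xD2
Byte 4: 0x43
0xD2 XOR 0x43 = 0x91

Answer: 0x91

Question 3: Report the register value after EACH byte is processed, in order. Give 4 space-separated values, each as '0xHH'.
0x43 0xE2 0xD2 0xFE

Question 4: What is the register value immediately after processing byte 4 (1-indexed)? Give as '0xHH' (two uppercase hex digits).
Answer: 0xFE

Derivation:
After byte 1 (0xAE): reg=0x43
After byte 2 (0xD6): reg=0xE2
After byte 3 (0xA5): reg=0xD2
After byte 4 (0x43): reg=0xFE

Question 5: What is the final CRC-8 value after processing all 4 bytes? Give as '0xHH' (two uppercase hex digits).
Answer: 0xFE

Derivation:
After byte 1 (0xAE): reg=0x43
After byte 2 (0xD6): reg=0xE2
After byte 3 (0xA5): reg=0xD2
After byte 4 (0x43): reg=0xFE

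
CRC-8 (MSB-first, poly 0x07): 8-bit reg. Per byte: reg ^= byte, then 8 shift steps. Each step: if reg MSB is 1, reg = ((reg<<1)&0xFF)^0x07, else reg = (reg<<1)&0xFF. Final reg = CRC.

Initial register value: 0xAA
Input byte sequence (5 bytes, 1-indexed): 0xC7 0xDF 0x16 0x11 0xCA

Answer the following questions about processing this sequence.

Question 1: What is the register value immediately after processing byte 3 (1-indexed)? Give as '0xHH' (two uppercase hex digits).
Answer: 0x4F

Derivation:
After byte 1 (0xC7): reg=0x04
After byte 2 (0xDF): reg=0x0F
After byte 3 (0x16): reg=0x4F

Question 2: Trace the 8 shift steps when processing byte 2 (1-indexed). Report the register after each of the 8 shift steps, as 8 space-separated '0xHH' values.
Answer: 0xB1 0x65 0xCA 0x93 0x21 0x42 0x84 0x0F

Derivation:
After byte 1 (0xC7): reg=0x04
Register before byte 2: 0x04
After XOR with byte 0xDF: 0xDB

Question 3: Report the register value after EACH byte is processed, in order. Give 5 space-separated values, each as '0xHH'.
0x04 0x0F 0x4F 0x9D 0xA2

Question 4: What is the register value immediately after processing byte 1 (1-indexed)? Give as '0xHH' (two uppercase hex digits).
Answer: 0x04

Derivation:
After byte 1 (0xC7): reg=0x04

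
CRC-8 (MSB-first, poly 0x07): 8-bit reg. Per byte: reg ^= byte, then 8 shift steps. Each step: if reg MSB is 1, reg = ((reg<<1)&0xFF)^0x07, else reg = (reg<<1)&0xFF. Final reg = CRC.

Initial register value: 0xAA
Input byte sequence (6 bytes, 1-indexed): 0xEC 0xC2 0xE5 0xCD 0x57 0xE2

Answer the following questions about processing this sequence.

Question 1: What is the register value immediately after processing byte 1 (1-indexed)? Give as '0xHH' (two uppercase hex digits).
After byte 1 (0xEC): reg=0xD5

Answer: 0xD5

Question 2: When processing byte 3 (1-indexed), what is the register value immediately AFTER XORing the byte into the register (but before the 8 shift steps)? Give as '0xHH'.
Register before byte 3: 0x65
Byte 3: 0xE5
0x65 XOR 0xE5 = 0x80

Answer: 0x80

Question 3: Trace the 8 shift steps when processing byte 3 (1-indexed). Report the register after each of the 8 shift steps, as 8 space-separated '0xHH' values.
After byte 1 (0xEC): reg=0xD5
After byte 2 (0xC2): reg=0x65
Register before byte 3: 0x65
After XOR with byte 0xE5: 0x80

Answer: 0x07 0x0E 0x1C 0x38 0x70 0xE0 0xC7 0x89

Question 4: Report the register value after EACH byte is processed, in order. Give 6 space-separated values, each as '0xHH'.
0xD5 0x65 0x89 0xDB 0xAD 0xEA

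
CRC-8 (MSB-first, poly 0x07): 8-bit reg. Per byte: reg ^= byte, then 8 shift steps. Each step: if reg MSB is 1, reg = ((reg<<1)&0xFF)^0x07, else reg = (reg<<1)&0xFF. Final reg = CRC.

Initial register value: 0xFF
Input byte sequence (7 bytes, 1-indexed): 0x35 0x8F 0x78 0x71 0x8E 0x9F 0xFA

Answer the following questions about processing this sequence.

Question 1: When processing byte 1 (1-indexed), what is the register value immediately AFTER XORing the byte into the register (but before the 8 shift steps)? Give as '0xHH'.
Answer: 0xCA

Derivation:
Register before byte 1: 0xFF
Byte 1: 0x35
0xFF XOR 0x35 = 0xCA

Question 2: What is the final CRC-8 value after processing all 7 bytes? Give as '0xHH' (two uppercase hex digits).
Answer: 0xAE

Derivation:
After byte 1 (0x35): reg=0x78
After byte 2 (0x8F): reg=0xCB
After byte 3 (0x78): reg=0x10
After byte 4 (0x71): reg=0x20
After byte 5 (0x8E): reg=0x43
After byte 6 (0x9F): reg=0x1A
After byte 7 (0xFA): reg=0xAE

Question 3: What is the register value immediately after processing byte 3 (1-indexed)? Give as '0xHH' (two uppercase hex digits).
Answer: 0x10

Derivation:
After byte 1 (0x35): reg=0x78
After byte 2 (0x8F): reg=0xCB
After byte 3 (0x78): reg=0x10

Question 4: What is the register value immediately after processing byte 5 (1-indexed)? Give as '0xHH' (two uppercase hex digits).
Answer: 0x43

Derivation:
After byte 1 (0x35): reg=0x78
After byte 2 (0x8F): reg=0xCB
After byte 3 (0x78): reg=0x10
After byte 4 (0x71): reg=0x20
After byte 5 (0x8E): reg=0x43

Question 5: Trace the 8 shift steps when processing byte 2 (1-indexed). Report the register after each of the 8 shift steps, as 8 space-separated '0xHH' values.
After byte 1 (0x35): reg=0x78
Register before byte 2: 0x78
After XOR with byte 0x8F: 0xF7

Answer: 0xE9 0xD5 0xAD 0x5D 0xBA 0x73 0xE6 0xCB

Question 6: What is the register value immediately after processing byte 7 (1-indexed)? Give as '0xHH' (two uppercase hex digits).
Answer: 0xAE

Derivation:
After byte 1 (0x35): reg=0x78
After byte 2 (0x8F): reg=0xCB
After byte 3 (0x78): reg=0x10
After byte 4 (0x71): reg=0x20
After byte 5 (0x8E): reg=0x43
After byte 6 (0x9F): reg=0x1A
After byte 7 (0xFA): reg=0xAE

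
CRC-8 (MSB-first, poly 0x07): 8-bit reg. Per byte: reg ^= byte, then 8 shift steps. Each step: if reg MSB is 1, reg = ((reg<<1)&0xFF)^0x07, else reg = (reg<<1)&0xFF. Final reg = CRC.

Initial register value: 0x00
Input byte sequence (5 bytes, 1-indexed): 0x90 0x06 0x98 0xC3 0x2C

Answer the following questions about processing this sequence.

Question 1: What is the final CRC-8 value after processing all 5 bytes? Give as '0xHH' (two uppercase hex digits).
Answer: 0x3F

Derivation:
After byte 1 (0x90): reg=0xF9
After byte 2 (0x06): reg=0xF3
After byte 3 (0x98): reg=0x16
After byte 4 (0xC3): reg=0x25
After byte 5 (0x2C): reg=0x3F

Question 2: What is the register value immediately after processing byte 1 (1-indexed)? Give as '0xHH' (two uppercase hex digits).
Answer: 0xF9

Derivation:
After byte 1 (0x90): reg=0xF9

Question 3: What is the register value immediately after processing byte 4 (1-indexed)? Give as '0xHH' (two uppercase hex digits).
Answer: 0x25

Derivation:
After byte 1 (0x90): reg=0xF9
After byte 2 (0x06): reg=0xF3
After byte 3 (0x98): reg=0x16
After byte 4 (0xC3): reg=0x25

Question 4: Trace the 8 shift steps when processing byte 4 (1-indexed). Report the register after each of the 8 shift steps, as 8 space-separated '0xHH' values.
After byte 1 (0x90): reg=0xF9
After byte 2 (0x06): reg=0xF3
After byte 3 (0x98): reg=0x16
Register before byte 4: 0x16
After XOR with byte 0xC3: 0xD5

Answer: 0xAD 0x5D 0xBA 0x73 0xE6 0xCB 0x91 0x25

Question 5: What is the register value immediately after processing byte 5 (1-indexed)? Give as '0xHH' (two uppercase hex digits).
Answer: 0x3F

Derivation:
After byte 1 (0x90): reg=0xF9
After byte 2 (0x06): reg=0xF3
After byte 3 (0x98): reg=0x16
After byte 4 (0xC3): reg=0x25
After byte 5 (0x2C): reg=0x3F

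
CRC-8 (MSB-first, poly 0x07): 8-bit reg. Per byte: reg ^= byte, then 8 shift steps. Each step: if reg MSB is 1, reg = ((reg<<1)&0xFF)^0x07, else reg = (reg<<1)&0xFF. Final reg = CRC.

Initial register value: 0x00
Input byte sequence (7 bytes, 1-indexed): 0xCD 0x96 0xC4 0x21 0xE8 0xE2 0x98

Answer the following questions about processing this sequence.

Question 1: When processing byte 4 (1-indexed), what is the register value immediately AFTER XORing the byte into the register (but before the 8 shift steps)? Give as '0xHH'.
Register before byte 4: 0xD1
Byte 4: 0x21
0xD1 XOR 0x21 = 0xF0

Answer: 0xF0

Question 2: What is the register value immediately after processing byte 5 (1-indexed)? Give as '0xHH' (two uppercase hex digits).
Answer: 0x82

Derivation:
After byte 1 (0xCD): reg=0x6D
After byte 2 (0x96): reg=0xEF
After byte 3 (0xC4): reg=0xD1
After byte 4 (0x21): reg=0xDE
After byte 5 (0xE8): reg=0x82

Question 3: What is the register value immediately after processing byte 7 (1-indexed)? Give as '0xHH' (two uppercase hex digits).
After byte 1 (0xCD): reg=0x6D
After byte 2 (0x96): reg=0xEF
After byte 3 (0xC4): reg=0xD1
After byte 4 (0x21): reg=0xDE
After byte 5 (0xE8): reg=0x82
After byte 6 (0xE2): reg=0x27
After byte 7 (0x98): reg=0x34

Answer: 0x34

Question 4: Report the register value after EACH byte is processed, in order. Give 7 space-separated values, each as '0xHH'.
0x6D 0xEF 0xD1 0xDE 0x82 0x27 0x34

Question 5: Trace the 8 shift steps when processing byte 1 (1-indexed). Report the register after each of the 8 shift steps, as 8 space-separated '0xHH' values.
Answer: 0x9D 0x3D 0x7A 0xF4 0xEF 0xD9 0xB5 0x6D

Derivation:
Register before byte 1: 0x00
After XOR with byte 0xCD: 0xCD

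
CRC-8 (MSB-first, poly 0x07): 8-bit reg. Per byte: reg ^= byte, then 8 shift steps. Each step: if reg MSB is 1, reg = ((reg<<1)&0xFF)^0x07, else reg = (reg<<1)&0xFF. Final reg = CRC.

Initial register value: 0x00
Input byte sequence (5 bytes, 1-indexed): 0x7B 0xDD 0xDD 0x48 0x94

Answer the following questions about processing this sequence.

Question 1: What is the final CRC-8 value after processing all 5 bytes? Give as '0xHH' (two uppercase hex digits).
After byte 1 (0x7B): reg=0x66
After byte 2 (0xDD): reg=0x28
After byte 3 (0xDD): reg=0xC5
After byte 4 (0x48): reg=0xAA
After byte 5 (0x94): reg=0xBA

Answer: 0xBA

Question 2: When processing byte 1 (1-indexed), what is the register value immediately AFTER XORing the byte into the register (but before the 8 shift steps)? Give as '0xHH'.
Register before byte 1: 0x00
Byte 1: 0x7B
0x00 XOR 0x7B = 0x7B

Answer: 0x7B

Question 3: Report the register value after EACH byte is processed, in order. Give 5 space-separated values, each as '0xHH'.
0x66 0x28 0xC5 0xAA 0xBA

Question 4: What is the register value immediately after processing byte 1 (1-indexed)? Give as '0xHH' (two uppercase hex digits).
After byte 1 (0x7B): reg=0x66

Answer: 0x66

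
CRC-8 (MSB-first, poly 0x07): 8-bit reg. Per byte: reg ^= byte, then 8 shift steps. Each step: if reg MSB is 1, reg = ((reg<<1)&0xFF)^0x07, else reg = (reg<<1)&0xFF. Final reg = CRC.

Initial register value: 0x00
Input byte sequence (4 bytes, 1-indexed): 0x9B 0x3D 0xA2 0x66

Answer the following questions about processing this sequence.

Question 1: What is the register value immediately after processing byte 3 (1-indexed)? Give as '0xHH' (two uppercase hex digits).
Answer: 0x32

Derivation:
After byte 1 (0x9B): reg=0xC8
After byte 2 (0x3D): reg=0xC5
After byte 3 (0xA2): reg=0x32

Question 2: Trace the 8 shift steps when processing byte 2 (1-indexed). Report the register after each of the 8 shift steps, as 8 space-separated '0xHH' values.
After byte 1 (0x9B): reg=0xC8
Register before byte 2: 0xC8
After XOR with byte 0x3D: 0xF5

Answer: 0xED 0xDD 0xBD 0x7D 0xFA 0xF3 0xE1 0xC5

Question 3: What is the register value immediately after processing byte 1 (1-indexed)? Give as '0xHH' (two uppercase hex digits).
After byte 1 (0x9B): reg=0xC8

Answer: 0xC8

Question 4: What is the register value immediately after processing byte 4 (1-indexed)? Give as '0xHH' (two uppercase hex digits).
Answer: 0xAB

Derivation:
After byte 1 (0x9B): reg=0xC8
After byte 2 (0x3D): reg=0xC5
After byte 3 (0xA2): reg=0x32
After byte 4 (0x66): reg=0xAB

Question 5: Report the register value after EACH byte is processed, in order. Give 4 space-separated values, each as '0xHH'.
0xC8 0xC5 0x32 0xAB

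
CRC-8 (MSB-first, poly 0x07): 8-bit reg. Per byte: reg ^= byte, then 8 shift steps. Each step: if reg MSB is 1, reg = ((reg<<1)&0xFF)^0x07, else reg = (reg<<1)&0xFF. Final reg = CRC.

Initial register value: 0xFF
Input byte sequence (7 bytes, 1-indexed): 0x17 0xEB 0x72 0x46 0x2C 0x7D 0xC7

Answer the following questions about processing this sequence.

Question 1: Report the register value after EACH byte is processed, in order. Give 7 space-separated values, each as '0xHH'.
0x96 0x74 0x12 0xAB 0x9C 0xA9 0x0D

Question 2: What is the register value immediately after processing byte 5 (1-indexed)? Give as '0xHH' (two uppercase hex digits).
Answer: 0x9C

Derivation:
After byte 1 (0x17): reg=0x96
After byte 2 (0xEB): reg=0x74
After byte 3 (0x72): reg=0x12
After byte 4 (0x46): reg=0xAB
After byte 5 (0x2C): reg=0x9C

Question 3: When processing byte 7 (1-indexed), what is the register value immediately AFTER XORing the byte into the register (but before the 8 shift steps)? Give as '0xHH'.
Register before byte 7: 0xA9
Byte 7: 0xC7
0xA9 XOR 0xC7 = 0x6E

Answer: 0x6E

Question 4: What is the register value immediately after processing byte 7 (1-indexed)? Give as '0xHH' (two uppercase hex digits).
Answer: 0x0D

Derivation:
After byte 1 (0x17): reg=0x96
After byte 2 (0xEB): reg=0x74
After byte 3 (0x72): reg=0x12
After byte 4 (0x46): reg=0xAB
After byte 5 (0x2C): reg=0x9C
After byte 6 (0x7D): reg=0xA9
After byte 7 (0xC7): reg=0x0D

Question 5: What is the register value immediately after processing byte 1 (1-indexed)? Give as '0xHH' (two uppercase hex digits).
After byte 1 (0x17): reg=0x96

Answer: 0x96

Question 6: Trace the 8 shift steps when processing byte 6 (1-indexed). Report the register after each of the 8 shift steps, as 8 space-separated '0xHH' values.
Answer: 0xC5 0x8D 0x1D 0x3A 0x74 0xE8 0xD7 0xA9

Derivation:
After byte 1 (0x17): reg=0x96
After byte 2 (0xEB): reg=0x74
After byte 3 (0x72): reg=0x12
After byte 4 (0x46): reg=0xAB
After byte 5 (0x2C): reg=0x9C
Register before byte 6: 0x9C
After XOR with byte 0x7D: 0xE1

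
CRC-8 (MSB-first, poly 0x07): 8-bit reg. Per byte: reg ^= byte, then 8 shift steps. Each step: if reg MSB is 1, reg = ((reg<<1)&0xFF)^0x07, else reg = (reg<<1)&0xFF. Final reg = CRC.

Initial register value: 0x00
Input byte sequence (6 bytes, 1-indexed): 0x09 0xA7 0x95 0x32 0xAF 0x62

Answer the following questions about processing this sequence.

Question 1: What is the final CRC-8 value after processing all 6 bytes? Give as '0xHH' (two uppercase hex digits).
After byte 1 (0x09): reg=0x3F
After byte 2 (0xA7): reg=0xC1
After byte 3 (0x95): reg=0xAB
After byte 4 (0x32): reg=0xC6
After byte 5 (0xAF): reg=0x18
After byte 6 (0x62): reg=0x61

Answer: 0x61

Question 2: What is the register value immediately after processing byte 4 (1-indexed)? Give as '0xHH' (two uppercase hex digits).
Answer: 0xC6

Derivation:
After byte 1 (0x09): reg=0x3F
After byte 2 (0xA7): reg=0xC1
After byte 3 (0x95): reg=0xAB
After byte 4 (0x32): reg=0xC6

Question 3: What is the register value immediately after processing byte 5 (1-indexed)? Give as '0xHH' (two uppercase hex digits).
Answer: 0x18

Derivation:
After byte 1 (0x09): reg=0x3F
After byte 2 (0xA7): reg=0xC1
After byte 3 (0x95): reg=0xAB
After byte 4 (0x32): reg=0xC6
After byte 5 (0xAF): reg=0x18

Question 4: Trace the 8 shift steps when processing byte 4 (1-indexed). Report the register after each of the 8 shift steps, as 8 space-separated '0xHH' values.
After byte 1 (0x09): reg=0x3F
After byte 2 (0xA7): reg=0xC1
After byte 3 (0x95): reg=0xAB
Register before byte 4: 0xAB
After XOR with byte 0x32: 0x99

Answer: 0x35 0x6A 0xD4 0xAF 0x59 0xB2 0x63 0xC6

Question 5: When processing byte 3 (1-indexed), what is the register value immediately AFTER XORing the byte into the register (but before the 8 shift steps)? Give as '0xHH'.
Answer: 0x54

Derivation:
Register before byte 3: 0xC1
Byte 3: 0x95
0xC1 XOR 0x95 = 0x54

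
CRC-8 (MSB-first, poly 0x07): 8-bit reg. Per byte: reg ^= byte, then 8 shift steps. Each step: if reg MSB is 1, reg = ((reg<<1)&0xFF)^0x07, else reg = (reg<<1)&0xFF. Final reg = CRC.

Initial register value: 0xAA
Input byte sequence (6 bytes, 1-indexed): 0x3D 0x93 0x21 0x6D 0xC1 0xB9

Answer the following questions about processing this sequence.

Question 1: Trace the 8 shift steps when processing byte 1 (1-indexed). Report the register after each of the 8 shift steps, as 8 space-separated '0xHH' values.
Register before byte 1: 0xAA
After XOR with byte 0x3D: 0x97

Answer: 0x29 0x52 0xA4 0x4F 0x9E 0x3B 0x76 0xEC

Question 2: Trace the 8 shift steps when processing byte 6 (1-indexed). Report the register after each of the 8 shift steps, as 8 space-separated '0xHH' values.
After byte 1 (0x3D): reg=0xEC
After byte 2 (0x93): reg=0x7A
After byte 3 (0x21): reg=0x86
After byte 4 (0x6D): reg=0x9F
After byte 5 (0xC1): reg=0x9D
Register before byte 6: 0x9D
After XOR with byte 0xB9: 0x24

Answer: 0x48 0x90 0x27 0x4E 0x9C 0x3F 0x7E 0xFC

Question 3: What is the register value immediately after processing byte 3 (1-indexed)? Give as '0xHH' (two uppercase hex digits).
Answer: 0x86

Derivation:
After byte 1 (0x3D): reg=0xEC
After byte 2 (0x93): reg=0x7A
After byte 3 (0x21): reg=0x86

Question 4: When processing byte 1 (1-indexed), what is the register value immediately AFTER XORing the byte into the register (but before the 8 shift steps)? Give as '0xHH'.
Answer: 0x97

Derivation:
Register before byte 1: 0xAA
Byte 1: 0x3D
0xAA XOR 0x3D = 0x97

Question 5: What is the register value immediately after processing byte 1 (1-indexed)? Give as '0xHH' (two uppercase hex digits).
After byte 1 (0x3D): reg=0xEC

Answer: 0xEC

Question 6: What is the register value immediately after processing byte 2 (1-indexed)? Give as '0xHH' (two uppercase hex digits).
After byte 1 (0x3D): reg=0xEC
After byte 2 (0x93): reg=0x7A

Answer: 0x7A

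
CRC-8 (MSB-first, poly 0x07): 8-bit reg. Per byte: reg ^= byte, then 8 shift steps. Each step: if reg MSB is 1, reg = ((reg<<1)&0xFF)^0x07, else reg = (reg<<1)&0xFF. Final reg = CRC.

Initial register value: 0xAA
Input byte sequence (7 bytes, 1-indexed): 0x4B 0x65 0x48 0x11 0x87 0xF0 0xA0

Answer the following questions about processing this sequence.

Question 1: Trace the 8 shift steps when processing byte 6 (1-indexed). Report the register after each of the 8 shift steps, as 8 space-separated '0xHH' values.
Answer: 0x71 0xE2 0xC3 0x81 0x05 0x0A 0x14 0x28

Derivation:
After byte 1 (0x4B): reg=0xA9
After byte 2 (0x65): reg=0x6A
After byte 3 (0x48): reg=0xEE
After byte 4 (0x11): reg=0xF3
After byte 5 (0x87): reg=0x4B
Register before byte 6: 0x4B
After XOR with byte 0xF0: 0xBB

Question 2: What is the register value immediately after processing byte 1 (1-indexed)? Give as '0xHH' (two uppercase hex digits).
After byte 1 (0x4B): reg=0xA9

Answer: 0xA9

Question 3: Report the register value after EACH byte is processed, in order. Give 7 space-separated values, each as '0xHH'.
0xA9 0x6A 0xEE 0xF3 0x4B 0x28 0xB1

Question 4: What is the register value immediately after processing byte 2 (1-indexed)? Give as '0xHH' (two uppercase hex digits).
Answer: 0x6A

Derivation:
After byte 1 (0x4B): reg=0xA9
After byte 2 (0x65): reg=0x6A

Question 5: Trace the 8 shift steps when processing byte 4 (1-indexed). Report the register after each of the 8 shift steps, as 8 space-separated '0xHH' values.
Answer: 0xF9 0xF5 0xED 0xDD 0xBD 0x7D 0xFA 0xF3

Derivation:
After byte 1 (0x4B): reg=0xA9
After byte 2 (0x65): reg=0x6A
After byte 3 (0x48): reg=0xEE
Register before byte 4: 0xEE
After XOR with byte 0x11: 0xFF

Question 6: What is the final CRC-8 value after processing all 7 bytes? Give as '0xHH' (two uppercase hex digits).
Answer: 0xB1

Derivation:
After byte 1 (0x4B): reg=0xA9
After byte 2 (0x65): reg=0x6A
After byte 3 (0x48): reg=0xEE
After byte 4 (0x11): reg=0xF3
After byte 5 (0x87): reg=0x4B
After byte 6 (0xF0): reg=0x28
After byte 7 (0xA0): reg=0xB1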